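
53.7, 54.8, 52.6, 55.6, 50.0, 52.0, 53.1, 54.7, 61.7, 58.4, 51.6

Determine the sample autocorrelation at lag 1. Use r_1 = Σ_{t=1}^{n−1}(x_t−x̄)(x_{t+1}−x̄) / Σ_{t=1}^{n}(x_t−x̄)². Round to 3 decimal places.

0.230

Mean x̄ = (53.7 + 54.8 + 52.6 + 55.6 + 50.0 + 52.0 + 53.1 + 54.7 + 61.7 + 58.4 + 51.6)/11 = 54.3818
Numerator Σ_{t=1}^{10}(x_t−x̄)(x_{t+1}−x̄) = 25.0997
Denominator Σ(x_t−x̄)² = 109.3564
r_1 = 25.0997 / 109.3564 = 0.230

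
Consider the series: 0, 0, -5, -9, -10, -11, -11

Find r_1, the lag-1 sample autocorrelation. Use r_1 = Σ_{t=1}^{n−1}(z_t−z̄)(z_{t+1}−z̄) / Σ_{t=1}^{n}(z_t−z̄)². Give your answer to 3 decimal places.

Mean z̄ = (0 + 0 − 5 − 9 − 10 − 11 − 11)/7 = -6.5714
Deviations from mean: 6.5714, 6.5714, 1.5714, -2.4286, -3.4286, -4.4286, -4.4286
Numerator Σ_{t=1}^{6}(z_t−z̄)(z_{t+1}−z̄) = 92.8163
Denominator Σ(z_t−z̄)² = 145.7143
r_1 = 92.8163 / 145.7143 = 0.637

0.637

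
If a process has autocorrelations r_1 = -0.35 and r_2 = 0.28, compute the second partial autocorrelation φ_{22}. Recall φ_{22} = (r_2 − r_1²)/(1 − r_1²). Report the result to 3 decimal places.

0.179

φ_{22} = (r_2 − r_1²) / (1 − r_1²)
r_1² = (-0.35)² = 0.1225
Numerator = 0.28 − 0.1225 = 0.1575; denominator = 1 − 0.1225 = 0.8775
φ_{22} = 0.1575 / 0.8775 = 0.179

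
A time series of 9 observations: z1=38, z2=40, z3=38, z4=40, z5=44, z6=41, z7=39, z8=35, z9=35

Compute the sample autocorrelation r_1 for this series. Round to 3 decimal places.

0.438

Mean z̄ = (38 + 40 + 38 + 40 + 44 + 41 + 39 + 35 + 35)/9 = 38.8889
Numerator Σ_{t=1}^{8}(z_t−z̄)(z_{t+1}−z̄) = 28.4321
Denominator Σ(z_t−z̄)² = 64.8889
r_1 = 28.4321 / 64.8889 = 0.438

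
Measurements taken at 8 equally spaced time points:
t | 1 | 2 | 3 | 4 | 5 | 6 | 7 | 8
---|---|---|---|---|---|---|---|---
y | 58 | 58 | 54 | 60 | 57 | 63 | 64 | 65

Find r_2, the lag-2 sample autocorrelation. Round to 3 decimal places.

Mean ȳ = (58 + 58 + 54 + 60 + 57 + 63 + 64 + 65)/8 = 59.8750
Deviations from mean: -1.8750, -1.8750, -5.8750, 0.1250, -2.8750, 3.1250, 4.1250, 5.1250
Numerator Σ_{t=1}^{6}(y_t−ȳ)(y_{t+2}−ȳ) = 32.2188
Denominator Σ(y_t−ȳ)² = 102.8750
r_2 = 32.2188 / 102.8750 = 0.313

0.313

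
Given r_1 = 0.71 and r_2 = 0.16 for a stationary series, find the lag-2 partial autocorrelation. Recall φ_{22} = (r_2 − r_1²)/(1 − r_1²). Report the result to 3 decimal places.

-0.694

φ_{22} = (r_2 − r_1²) / (1 − r_1²)
r_1² = (0.71)² = 0.5041
Numerator = 0.16 − 0.5041 = -0.3441; denominator = 1 − 0.5041 = 0.4959
φ_{22} = -0.3441 / 0.4959 = -0.694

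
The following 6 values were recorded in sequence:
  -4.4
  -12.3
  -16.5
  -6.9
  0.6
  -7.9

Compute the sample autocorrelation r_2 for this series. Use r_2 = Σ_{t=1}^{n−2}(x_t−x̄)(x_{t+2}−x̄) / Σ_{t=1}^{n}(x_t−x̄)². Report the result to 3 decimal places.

Mean x̄ = (-4.4 − 12.3 − 16.5 − 6.9 + 0.6 − 7.9)/6 = -7.9000
Σ(x_t−x̄)(x_{t+2}−x̄) = (-30.1000) + (-4.4000) + (-73.1000) + (0.0000) = -107.6000
Denominator Σ(x_t−x̄)² = 178.8200
r_2 = -107.6000 / 178.8200 = -0.602

-0.602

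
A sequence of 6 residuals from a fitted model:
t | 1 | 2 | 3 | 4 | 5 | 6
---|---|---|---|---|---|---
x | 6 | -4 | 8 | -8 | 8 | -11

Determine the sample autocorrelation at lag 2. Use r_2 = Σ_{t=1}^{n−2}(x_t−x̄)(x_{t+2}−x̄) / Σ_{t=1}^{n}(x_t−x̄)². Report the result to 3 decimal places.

Mean x̄ = (6 − 4 + 8 − 8 + 8 − 11)/6 = -0.1667
Deviations from mean: 6.1667, -3.8333, 8.1667, -7.8333, 8.1667, -10.8333
Σ(x_t−x̄)(x_{t+2}−x̄) = (50.3611) + (30.0278) + (66.6944) + (84.8611) = 231.9444
Denominator Σ(x_t−x̄)² = 364.8333
r_2 = 231.9444 / 364.8333 = 0.636

0.636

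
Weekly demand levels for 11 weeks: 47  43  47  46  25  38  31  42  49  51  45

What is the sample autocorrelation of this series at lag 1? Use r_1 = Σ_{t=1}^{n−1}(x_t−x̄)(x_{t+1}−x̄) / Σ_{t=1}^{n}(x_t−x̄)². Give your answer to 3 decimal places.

Mean x̄ = (47 + 43 + 47 + 46 + 25 + 38 + 31 + 42 + 49 + 51 + 45)/11 = 42.1818
Numerator Σ_{t=1}^{10}(x_t−x̄)(x_{t+1}−x̄) = 165.0579
Denominator Σ(x_t−x̄)² = 631.6364
r_1 = 165.0579 / 631.6364 = 0.261

0.261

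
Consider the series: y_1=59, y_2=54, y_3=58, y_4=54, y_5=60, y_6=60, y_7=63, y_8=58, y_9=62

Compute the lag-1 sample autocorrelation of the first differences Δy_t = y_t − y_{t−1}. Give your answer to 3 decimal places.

-0.681

First differences Δy: -5, 4, -4, 6, 0, 3, -5, 4
Mean of differences = 0.3750
Numerator Σ(Δy_t−Δȳ)(Δy_{t+1}−Δȳ) = -96.6406
Denominator Σ(Δy_t−Δȳ)² = 141.8750
r_1(Δy) = -96.6406 / 141.8750 = -0.681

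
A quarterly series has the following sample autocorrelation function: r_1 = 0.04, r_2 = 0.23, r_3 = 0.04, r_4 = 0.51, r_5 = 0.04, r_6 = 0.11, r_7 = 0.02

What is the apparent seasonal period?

The largest autocorrelation is r_4 = 0.51; the remaining lags stay at or below 0.23.
The dominant spike at lag 4 indicates a seasonal period of 4.

4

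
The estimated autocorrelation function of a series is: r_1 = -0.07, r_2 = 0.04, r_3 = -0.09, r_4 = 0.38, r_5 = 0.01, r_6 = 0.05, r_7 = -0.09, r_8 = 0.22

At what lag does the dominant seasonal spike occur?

The largest autocorrelation is r_4 = 0.38, with a weaker echo at lag 8 (0.22); the remaining lags stay at or below 0.05.
The dominant spike at lag 4 indicates a seasonal period of 4.

4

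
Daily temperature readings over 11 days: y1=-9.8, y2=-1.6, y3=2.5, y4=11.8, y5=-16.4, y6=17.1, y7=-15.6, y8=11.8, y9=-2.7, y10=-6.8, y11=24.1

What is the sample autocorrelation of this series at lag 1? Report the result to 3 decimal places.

Mean ȳ = (-9.8 − 1.6 + 2.5 + 11.8 − 16.4 + 17.1 − 15.6 + 11.8 − 2.7 − 6.8 + 24.1)/11 = 1.3091
Numerator Σ_{t=1}^{10}(y_t−ȳ)(y_{t+1}−ȳ) = -1062.8446
Denominator Σ(y_t−ȳ)² = 1803.5491
r_1 = -1062.8446 / 1803.5491 = -0.589

-0.589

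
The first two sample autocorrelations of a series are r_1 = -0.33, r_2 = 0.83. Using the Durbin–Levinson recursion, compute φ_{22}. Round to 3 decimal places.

φ_{22} = (r_2 − r_1²) / (1 − r_1²)
r_1² = (-0.33)² = 0.1089
Numerator = 0.83 − 0.1089 = 0.7211; denominator = 1 − 0.1089 = 0.8911
φ_{22} = 0.7211 / 0.8911 = 0.809

0.809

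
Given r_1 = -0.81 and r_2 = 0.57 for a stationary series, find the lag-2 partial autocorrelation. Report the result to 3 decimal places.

φ_{22} = (r_2 − r_1²) / (1 − r_1²)
r_1² = (-0.81)² = 0.6561
Numerator = 0.57 − 0.6561 = -0.0861; denominator = 1 − 0.6561 = 0.3439
φ_{22} = -0.0861 / 0.3439 = -0.250

-0.250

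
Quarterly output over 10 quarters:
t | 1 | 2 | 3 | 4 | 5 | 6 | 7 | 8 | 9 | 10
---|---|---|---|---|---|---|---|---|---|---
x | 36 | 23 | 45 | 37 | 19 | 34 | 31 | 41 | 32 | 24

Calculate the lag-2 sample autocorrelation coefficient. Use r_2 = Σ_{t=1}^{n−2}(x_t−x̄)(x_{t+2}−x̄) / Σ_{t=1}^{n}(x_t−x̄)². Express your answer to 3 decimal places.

-0.322

Mean x̄ = (36 + 23 + 45 + 37 + 19 + 34 + 31 + 41 + 32 + 24)/10 = 32.2000
Numerator Σ_{t=1}^{8}(x_t−x̄)(x_{t+2}−x̄) = -196.0800
Denominator Σ(x_t−x̄)² = 609.6000
r_2 = -196.0800 / 609.6000 = -0.322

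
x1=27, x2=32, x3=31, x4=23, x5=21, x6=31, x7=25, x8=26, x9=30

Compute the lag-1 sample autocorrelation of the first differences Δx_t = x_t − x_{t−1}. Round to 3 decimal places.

-0.248

First differences Δx: 5, -1, -8, -2, 10, -6, 1, 4
Mean of differences = 0.3750
Numerator Σ(Δx_t−Δx̄)(Δx_{t+1}−Δx̄) = -60.8906
Denominator Σ(Δx_t−Δx̄)² = 245.8750
r_1(Δx) = -60.8906 / 245.8750 = -0.248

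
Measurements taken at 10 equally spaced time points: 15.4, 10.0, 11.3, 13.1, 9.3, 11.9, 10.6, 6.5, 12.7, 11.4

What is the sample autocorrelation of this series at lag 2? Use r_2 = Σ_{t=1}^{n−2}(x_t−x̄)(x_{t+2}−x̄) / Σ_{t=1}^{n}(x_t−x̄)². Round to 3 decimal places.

-0.090

Mean x̄ = (15.4 + 10.0 + 11.3 + 13.1 + 9.3 + 11.9 + 10.6 + 6.5 + 12.7 + 11.4)/10 = 11.2200
Numerator Σ_{t=1}^{8}(x_t−x̄)(x_{t+2}−x̄) = -4.6208
Denominator Σ(x_t−x̄)² = 51.5360
r_2 = -4.6208 / 51.5360 = -0.090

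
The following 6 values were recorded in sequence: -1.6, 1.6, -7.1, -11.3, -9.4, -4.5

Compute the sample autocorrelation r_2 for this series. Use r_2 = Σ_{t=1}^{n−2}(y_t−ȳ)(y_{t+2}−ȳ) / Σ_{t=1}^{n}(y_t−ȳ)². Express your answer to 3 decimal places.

Mean ȳ = (-1.6 + 1.6 − 7.1 − 11.3 − 9.4 − 4.5)/6 = -5.3833
Deviations from mean: 3.7833, 6.9833, -1.7167, -5.9167, -4.0167, 0.8833
Σ(y_t−ȳ)(y_{t+2}−ȳ) = (-6.4947) + (-41.3181) + (6.8953) + (-5.2264) = -46.1439
Denominator Σ(y_t−ȳ)² = 117.9483
r_2 = -46.1439 / 117.9483 = -0.391

-0.391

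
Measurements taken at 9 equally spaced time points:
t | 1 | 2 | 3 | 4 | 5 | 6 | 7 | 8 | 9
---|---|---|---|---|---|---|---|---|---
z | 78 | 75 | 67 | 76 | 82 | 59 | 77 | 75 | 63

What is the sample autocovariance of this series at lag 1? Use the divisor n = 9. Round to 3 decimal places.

Mean z̄ = (78 + 75 + 67 + 76 + 82 + 59 + 77 + 75 + 63)/9 = 72.4444
Σ_{t=1}^{8}(z_t−z̄)(z_{t+1}−z̄) = -187.3086
γ_1 = -187.3086 / 9 = -20.812

-20.812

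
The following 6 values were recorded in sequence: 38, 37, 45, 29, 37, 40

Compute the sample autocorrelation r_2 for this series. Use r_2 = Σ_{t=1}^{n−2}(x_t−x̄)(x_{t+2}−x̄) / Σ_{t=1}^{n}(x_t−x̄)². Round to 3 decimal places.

-0.125

Mean x̄ = (38 + 37 + 45 + 29 + 37 + 40)/6 = 37.6667
Deviations from mean: 0.3333, -0.6667, 7.3333, -8.6667, -0.6667, 2.3333
Σ(x_t−x̄)(x_{t+2}−x̄) = (2.4444) + (5.7778) + (-4.8889) + (-20.2222) = -16.8889
Denominator Σ(x_t−x̄)² = 135.3333
r_2 = -16.8889 / 135.3333 = -0.125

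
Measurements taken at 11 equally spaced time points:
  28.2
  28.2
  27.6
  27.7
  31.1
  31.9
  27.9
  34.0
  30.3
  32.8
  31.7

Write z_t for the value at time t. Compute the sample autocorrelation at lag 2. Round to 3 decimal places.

Mean z̄ = (28.2 + 28.2 + 27.6 + 27.7 + 31.1 + 31.9 + 27.9 + 34.0 + 30.3 + 32.8 + 31.7)/11 = 30.1273
Numerator Σ_{t=1}^{9}(z_t−z̄)(z_{t+2}−z̄) = 17.7240
Denominator Σ(z_t−z̄)² = 53.4018
r_2 = 17.7240 / 53.4018 = 0.332

0.332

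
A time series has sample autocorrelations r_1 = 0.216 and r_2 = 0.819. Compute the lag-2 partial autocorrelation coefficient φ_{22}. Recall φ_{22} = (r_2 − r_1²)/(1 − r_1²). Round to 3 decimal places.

φ_{22} = (r_2 − r_1²) / (1 − r_1²)
r_1² = (0.216)² = 0.046656
Numerator = 0.819 − 0.0467 = 0.7723; denominator = 1 − 0.0467 = 0.9533
φ_{22} = 0.7723 / 0.9533 = 0.810

0.810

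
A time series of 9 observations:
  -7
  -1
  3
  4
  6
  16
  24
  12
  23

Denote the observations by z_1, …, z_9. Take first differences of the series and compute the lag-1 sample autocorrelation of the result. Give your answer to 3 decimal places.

First differences Δz: 6, 4, 1, 2, 10, 8, -12, 11
Mean of differences = 3.7500
Numerator Σ(Δz_t−Δz̄)(Δz_{t+1}−Δz̄) = -160.8125
Denominator Σ(Δz_t−Δz̄)² = 373.5000
r_1(Δz) = -160.8125 / 373.5000 = -0.431

-0.431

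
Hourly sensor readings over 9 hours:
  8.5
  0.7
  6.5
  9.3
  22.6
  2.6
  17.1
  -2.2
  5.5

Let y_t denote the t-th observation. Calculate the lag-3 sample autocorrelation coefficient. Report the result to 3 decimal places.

Mean ȳ = (8.5 + 0.7 + 6.5 + 9.3 + 22.6 + 2.6 + 17.1 − 2.2 + 5.5)/9 = 7.8444
Σ(y_t−ȳ)(y_{t+3}−ȳ) = (0.9542) + (-105.4202) + (7.0509) + (13.4720) + (-148.2114) + (12.2953) = -219.8593
Denominator Σ(y_t−ȳ)² = 492.6822
r_3 = -219.8593 / 492.6822 = -0.446

-0.446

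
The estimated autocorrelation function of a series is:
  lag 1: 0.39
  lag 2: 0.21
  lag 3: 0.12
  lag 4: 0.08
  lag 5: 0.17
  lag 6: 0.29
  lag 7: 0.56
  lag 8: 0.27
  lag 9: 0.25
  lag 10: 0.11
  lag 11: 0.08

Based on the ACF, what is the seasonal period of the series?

The largest autocorrelation is r_7 = 0.56; the remaining lags stay at or below 0.39. The elevated value at lag 1 (0.39), dropping to 0.21 at lag 2, reflects decaying short-term dependence rather than seasonality.
The dominant spike at lag 7 indicates a seasonal period of 7.

7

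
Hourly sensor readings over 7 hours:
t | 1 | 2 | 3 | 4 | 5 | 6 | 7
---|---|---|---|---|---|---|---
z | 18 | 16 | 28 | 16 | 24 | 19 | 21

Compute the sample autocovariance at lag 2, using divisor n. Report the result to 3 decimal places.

5.364

Mean z̄ = (18 + 16 + 28 + 16 + 24 + 19 + 21)/7 = 20.2857
Σ_{t=1}^{5}(z_t−z̄)(z_{t+2}−z̄) = 37.5510
γ_2 = 37.5510 / 7 = 5.364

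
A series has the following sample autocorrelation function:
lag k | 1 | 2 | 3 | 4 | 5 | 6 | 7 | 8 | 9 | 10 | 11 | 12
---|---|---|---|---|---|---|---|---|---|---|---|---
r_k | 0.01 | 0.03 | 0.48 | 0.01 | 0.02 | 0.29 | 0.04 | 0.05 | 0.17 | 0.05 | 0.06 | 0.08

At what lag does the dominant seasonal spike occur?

3

The largest autocorrelation is r_3 = 0.48, with weaker echoes at lags 6 (0.29) and 9 (0.17); the remaining lags stay at or below 0.08.
The dominant spike at lag 3 indicates a seasonal period of 3.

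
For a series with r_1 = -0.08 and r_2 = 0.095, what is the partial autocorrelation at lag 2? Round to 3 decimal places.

0.089

φ_{22} = (r_2 − r_1²) / (1 − r_1²)
r_1² = (-0.08)² = 0.0064
Numerator = 0.095 − 0.0064 = 0.0886; denominator = 1 − 0.0064 = 0.9936
φ_{22} = 0.0886 / 0.9936 = 0.089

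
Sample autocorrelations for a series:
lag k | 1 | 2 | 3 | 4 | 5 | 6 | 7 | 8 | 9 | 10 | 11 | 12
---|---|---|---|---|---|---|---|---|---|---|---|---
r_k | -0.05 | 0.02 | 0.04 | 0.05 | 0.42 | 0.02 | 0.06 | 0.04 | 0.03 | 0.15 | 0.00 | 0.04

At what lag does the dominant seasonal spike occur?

5

The largest autocorrelation is r_5 = 0.42, with a weaker echo at lag 10 (0.15); the remaining lags stay at or below 0.06.
The dominant spike at lag 5 indicates a seasonal period of 5.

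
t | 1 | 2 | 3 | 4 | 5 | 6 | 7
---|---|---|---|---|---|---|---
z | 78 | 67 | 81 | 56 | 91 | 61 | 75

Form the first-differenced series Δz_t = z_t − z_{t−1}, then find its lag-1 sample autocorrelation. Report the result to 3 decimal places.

First differences Δz: -11, 14, -25, 35, -30, 14
Mean of differences = -0.5000
Numerator Σ(Δz_t−Δz̄)(Δz_{t+1}−Δz̄) = -2852.2500
Denominator Σ(Δz_t−Δz̄)² = 3261.5000
r_1(Δz) = -2852.2500 / 3261.5000 = -0.875

-0.875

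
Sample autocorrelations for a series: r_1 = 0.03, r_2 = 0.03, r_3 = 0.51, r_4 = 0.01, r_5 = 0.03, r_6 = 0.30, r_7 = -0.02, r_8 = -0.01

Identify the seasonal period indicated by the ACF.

3

The largest autocorrelation is r_3 = 0.51, with a weaker echo at lag 6 (0.30); the remaining lags stay at or below 0.03.
The dominant spike at lag 3 indicates a seasonal period of 3.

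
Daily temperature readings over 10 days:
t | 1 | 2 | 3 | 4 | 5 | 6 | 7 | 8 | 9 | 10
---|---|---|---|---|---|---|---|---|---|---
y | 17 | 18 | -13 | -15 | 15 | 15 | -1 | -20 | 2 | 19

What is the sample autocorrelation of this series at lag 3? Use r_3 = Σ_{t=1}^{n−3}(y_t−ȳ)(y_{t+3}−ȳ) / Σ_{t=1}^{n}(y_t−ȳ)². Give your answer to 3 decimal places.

-0.262

Mean ȳ = (17 + 18 − 13 − 15 + 15 + 15 − 1 − 20 + 2 + 19)/10 = 3.7000
Numerator Σ_{t=1}^{7}(y_t−ȳ)(y_{t+3}−ȳ) = -546.8700
Denominator Σ(y_t−ȳ)² = 2086.1000
r_3 = -546.8700 / 2086.1000 = -0.262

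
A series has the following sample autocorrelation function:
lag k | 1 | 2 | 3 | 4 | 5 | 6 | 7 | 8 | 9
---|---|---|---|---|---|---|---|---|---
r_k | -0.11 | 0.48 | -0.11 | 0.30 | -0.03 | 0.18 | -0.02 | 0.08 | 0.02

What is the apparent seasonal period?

2

The largest autocorrelation is r_2 = 0.48, with weaker echoes at lags 4 (0.30) and 6 (0.18); the remaining lags stay at or below 0.08.
The dominant spike at lag 2 indicates a seasonal period of 2.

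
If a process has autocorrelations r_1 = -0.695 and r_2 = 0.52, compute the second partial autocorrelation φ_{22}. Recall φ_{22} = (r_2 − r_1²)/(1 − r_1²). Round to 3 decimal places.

0.072

φ_{22} = (r_2 − r_1²) / (1 − r_1²)
r_1² = (-0.695)² = 0.483025
Numerator = 0.52 − 0.4830 = 0.0370; denominator = 1 − 0.4830 = 0.5170
φ_{22} = 0.0370 / 0.5170 = 0.072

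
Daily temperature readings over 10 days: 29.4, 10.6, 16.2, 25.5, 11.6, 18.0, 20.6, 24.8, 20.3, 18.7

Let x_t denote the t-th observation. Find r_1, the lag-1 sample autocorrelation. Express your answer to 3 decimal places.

-0.331

Mean x̄ = (29.4 + 10.6 + 16.2 + 25.5 + 11.6 + 18.0 + 20.6 + 24.8 + 20.3 + 18.7)/10 = 19.5700
Numerator Σ_{t=1}^{9}(x_t−x̄)(x_{t+1}−x̄) = -105.7269
Denominator Σ(x_t−x̄)² = 319.3010
r_1 = -105.7269 / 319.3010 = -0.331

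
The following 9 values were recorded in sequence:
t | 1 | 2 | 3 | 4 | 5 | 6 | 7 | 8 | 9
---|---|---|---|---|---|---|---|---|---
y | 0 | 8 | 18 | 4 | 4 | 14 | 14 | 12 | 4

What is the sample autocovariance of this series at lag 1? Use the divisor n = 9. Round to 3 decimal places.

Mean ȳ = (0 + 8 + 18 + 4 + 4 + 14 + 14 + 12 + 4)/9 = 8.6667
Σ_{t=1}^{8}(y_t−ȳ)(y_{t+1}−ȳ) = -16.4444
γ_1 = -16.4444 / 9 = -1.827

-1.827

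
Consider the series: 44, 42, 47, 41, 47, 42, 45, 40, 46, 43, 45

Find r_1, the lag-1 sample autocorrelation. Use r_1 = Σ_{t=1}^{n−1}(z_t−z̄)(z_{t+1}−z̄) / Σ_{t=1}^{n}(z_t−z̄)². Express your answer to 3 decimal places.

-0.825

Mean z̄ = (44 + 42 + 47 + 41 + 47 + 42 + 45 + 40 + 46 + 43 + 45)/11 = 43.8182
Numerator Σ_{t=1}^{10}(z_t−z̄)(z_{t+1}−z̄) = -47.5785
Denominator Σ(z_t−z̄)² = 57.6364
r_1 = -47.5785 / 57.6364 = -0.825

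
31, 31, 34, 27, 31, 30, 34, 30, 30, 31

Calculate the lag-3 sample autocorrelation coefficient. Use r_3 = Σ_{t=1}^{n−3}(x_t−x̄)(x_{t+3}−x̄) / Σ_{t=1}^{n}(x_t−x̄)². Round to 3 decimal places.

Mean x̄ = (31 + 31 + 34 + 27 + 31 + 30 + 34 + 30 + 30 + 31)/10 = 30.9000
Σ(x_t−x̄)(x_{t+3}−x̄) = (-0.3900) + (0.0100) + (-2.7900) + (-12.0900) + (-0.0900) + (0.8100) + (0.3100) = -14.2300
Denominator Σ(x_t−x̄)² = 36.9000
r_3 = -14.2300 / 36.9000 = -0.386

-0.386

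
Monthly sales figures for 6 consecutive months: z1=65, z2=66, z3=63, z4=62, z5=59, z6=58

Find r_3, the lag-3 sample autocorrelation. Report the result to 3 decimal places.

Mean z̄ = (65 + 66 + 63 + 62 + 59 + 58)/6 = 62.1667
Deviations from mean: 2.8333, 3.8333, 0.8333, -0.1667, -3.1667, -4.1667
Σ(z_t−z̄)(z_{t+3}−z̄) = (-0.4722) + (-12.1389) + (-3.4722) = -16.0833
Denominator Σ(z_t−z̄)² = 50.8333
r_3 = -16.0833 / 50.8333 = -0.316

-0.316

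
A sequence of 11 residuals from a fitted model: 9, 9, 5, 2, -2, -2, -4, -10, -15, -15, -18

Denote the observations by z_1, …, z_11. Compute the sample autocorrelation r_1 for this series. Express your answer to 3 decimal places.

0.743

Mean z̄ = (9 + 9 + 5 + 2 − 2 − 2 − 4 − 10 − 15 − 15 − 18)/11 = -3.7273
Numerator Σ_{t=1}^{10}(z_t−z̄)(z_{t+1}−z̄) = 695.8347
Denominator Σ(z_t−z̄)² = 936.1818
r_1 = 695.8347 / 936.1818 = 0.743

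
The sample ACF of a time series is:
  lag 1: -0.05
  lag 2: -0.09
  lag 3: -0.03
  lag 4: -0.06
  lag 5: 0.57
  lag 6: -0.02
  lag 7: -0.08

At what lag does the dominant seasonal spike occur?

5

The largest autocorrelation is r_5 = 0.57; the remaining lags stay at or below -0.02.
The dominant spike at lag 5 indicates a seasonal period of 5.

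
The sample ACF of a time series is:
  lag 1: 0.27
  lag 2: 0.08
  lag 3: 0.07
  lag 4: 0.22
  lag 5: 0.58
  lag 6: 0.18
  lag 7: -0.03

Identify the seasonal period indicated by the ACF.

The largest autocorrelation is r_5 = 0.58; the remaining lags stay at or below 0.27. The elevated value at lag 1 (0.27), dropping to 0.08 at lag 2, reflects decaying short-term dependence rather than seasonality.
The dominant spike at lag 5 indicates a seasonal period of 5.

5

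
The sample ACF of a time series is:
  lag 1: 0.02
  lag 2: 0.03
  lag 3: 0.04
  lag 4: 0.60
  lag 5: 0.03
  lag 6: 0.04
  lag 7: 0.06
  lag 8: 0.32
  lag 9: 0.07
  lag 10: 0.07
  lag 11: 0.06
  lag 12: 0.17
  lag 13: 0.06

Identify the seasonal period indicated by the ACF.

4

The largest autocorrelation is r_4 = 0.60, with weaker echoes at lags 8 (0.32) and 12 (0.17); the remaining lags stay at or below 0.07.
The dominant spike at lag 4 indicates a seasonal period of 4.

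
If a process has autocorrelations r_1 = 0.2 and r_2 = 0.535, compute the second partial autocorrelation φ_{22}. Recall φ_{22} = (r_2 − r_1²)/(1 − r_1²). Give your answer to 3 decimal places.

φ_{22} = (r_2 − r_1²) / (1 − r_1²)
r_1² = (0.2)² = 0.04
Numerator = 0.535 − 0.0400 = 0.4950; denominator = 1 − 0.0400 = 0.9600
φ_{22} = 0.4950 / 0.9600 = 0.516

0.516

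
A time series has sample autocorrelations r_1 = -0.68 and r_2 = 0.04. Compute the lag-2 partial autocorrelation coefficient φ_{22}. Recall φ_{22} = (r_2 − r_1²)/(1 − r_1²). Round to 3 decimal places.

-0.786

φ_{22} = (r_2 − r_1²) / (1 − r_1²)
r_1² = (-0.68)² = 0.4624
Numerator = 0.04 − 0.4624 = -0.4224; denominator = 1 − 0.4624 = 0.5376
φ_{22} = -0.4224 / 0.5376 = -0.786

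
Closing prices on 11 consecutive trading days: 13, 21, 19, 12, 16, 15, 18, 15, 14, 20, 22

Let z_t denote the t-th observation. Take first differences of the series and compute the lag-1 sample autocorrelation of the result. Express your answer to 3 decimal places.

First differences Δz: 8, -2, -7, 4, -1, 3, -3, -1, 6, 2
Mean of differences = 0.9000
Numerator Σ(Δz_t−Δz̄)(Δz_{t+1}−Δz̄) = -36.9100
Denominator Σ(Δz_t−Δz̄)² = 184.9000
r_1(Δz) = -36.9100 / 184.9000 = -0.200

-0.200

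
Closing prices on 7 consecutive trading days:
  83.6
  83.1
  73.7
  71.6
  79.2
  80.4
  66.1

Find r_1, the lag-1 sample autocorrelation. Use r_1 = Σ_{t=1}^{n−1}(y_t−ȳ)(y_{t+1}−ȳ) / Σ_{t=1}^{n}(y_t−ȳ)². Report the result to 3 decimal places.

-0.012

Mean ȳ = (83.6 + 83.1 + 73.7 + 71.6 + 79.2 + 80.4 + 66.1)/7 = 76.8143
Deviations from mean: 6.7857, 6.2857, -3.1143, -5.2143, 2.3857, 3.5857, -10.7143
Σ(y_t−ȳ)(y_{t+1}−ȳ) = (42.6531) + (-19.5755) + (16.2388) + (-12.4398) + (8.5545) + (-38.4184) = -2.9873
Denominator Σ(y_t−ȳ)² = 255.7886
r_1 = -2.9873 / 255.7886 = -0.012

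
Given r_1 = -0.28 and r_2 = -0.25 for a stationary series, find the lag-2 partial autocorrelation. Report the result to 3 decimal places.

φ_{22} = (r_2 − r_1²) / (1 − r_1²)
r_1² = (-0.28)² = 0.0784
Numerator = -0.25 − 0.0784 = -0.3284; denominator = 1 − 0.0784 = 0.9216
φ_{22} = -0.3284 / 0.9216 = -0.356

-0.356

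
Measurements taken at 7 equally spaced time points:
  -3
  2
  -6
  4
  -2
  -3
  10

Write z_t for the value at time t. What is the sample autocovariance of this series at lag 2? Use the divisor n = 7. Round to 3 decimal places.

0.997

Mean z̄ = (-3 + 2 − 6 + 4 − 2 − 3 + 10)/7 = 0.2857
Σ_{t=1}^{5}(z_t−z̄)(z_{t+2}−z̄) = 6.9796
γ_2 = 6.9796 / 7 = 0.997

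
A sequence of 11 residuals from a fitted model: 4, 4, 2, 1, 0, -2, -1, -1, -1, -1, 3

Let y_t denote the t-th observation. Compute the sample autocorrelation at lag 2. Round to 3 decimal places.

0.237

Mean ȳ = (4 + 4 + 2 + 1 + 0 − 2 − 1 − 1 − 1 − 1 + 3)/11 = 0.7273
Numerator Σ_{t=1}^{9}(y_t−ȳ)(y_{t+2}−ȳ) = 11.3967
Denominator Σ(y_t−ȳ)² = 48.1818
r_2 = 11.3967 / 48.1818 = 0.237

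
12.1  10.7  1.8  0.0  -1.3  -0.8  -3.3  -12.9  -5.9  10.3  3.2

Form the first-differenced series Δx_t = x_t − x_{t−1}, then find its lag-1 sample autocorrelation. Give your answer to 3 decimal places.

-0.032

First differences Δx: -1.4, -8.9, -1.8, -1.3, 0.5, -2.5, -9.6, 7.0, 16.2, -7.1
Mean of differences = -0.8900
Numerator Σ(Δx_t−Δx̄)(Δx_{t+1}−Δx̄) = -17.0481
Denominator Σ(Δx_t−Δx̄)² = 538.6890
r_1(Δx) = -17.0481 / 538.6890 = -0.032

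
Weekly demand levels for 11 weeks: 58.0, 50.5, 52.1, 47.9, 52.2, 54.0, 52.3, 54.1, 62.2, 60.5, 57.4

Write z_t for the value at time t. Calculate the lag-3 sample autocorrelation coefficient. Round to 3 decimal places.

Mean z̄ = (58.0 + 50.5 + 52.1 + 47.9 + 52.2 + 54.0 + 52.3 + 54.1 + 62.2 + 60.5 + 57.4)/11 = 54.6545
Numerator Σ_{t=1}^{8}(z_t−z̄)(z_{t+3}−z̄) = -13.6871
Denominator Σ(z_t−z̄)² = 191.5473
r_3 = -13.6871 / 191.5473 = -0.071

-0.071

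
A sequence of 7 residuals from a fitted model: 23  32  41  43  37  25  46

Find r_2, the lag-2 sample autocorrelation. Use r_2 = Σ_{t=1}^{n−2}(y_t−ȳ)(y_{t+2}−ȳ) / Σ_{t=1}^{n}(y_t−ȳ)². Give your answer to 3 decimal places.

Mean ȳ = (23 + 32 + 41 + 43 + 37 + 25 + 46)/7 = 35.2857
Deviations from mean: -12.2857, -3.2857, 5.7143, 7.7143, 1.7143, -10.2857, 10.7143
Σ(y_t−ȳ)(y_{t+2}−ȳ) = (-70.2041) + (-25.3469) + (9.7959) + (-79.3469) + (18.3673) = -146.7347
Denominator Σ(y_t−ȳ)² = 477.4286
r_2 = -146.7347 / 477.4286 = -0.307

-0.307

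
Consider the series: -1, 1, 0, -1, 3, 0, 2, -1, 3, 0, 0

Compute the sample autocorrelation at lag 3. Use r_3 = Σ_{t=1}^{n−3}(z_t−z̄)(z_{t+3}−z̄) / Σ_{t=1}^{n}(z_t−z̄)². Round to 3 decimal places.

-0.155

Mean z̄ = (-1 + 1 + 0 − 1 + 3 + 0 + 2 − 1 + 3 + 0 + 0)/11 = 0.5455
Numerator Σ_{t=1}^{8}(z_t−z̄)(z_{t+3}−z̄) = -3.5289
Denominator Σ(z_t−z̄)² = 22.7273
r_3 = -3.5289 / 22.7273 = -0.155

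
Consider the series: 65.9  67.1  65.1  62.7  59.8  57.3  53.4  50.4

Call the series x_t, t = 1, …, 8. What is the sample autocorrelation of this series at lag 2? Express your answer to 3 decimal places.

0.257

Mean x̄ = (65.9 + 67.1 + 65.1 + 62.7 + 59.8 + 57.3 + 53.4 + 50.4)/8 = 60.2125
Deviations from mean: 5.6875, 6.8875, 4.8875, 2.4875, -0.4125, -2.9125, -6.8125, -9.8125
Numerator Σ_{t=1}^{6}(x_t−x̄)(x_{t+2}−x̄) = 67.0584
Denominator Σ(x_t−x̄)² = 261.2088
r_2 = 67.0584 / 261.2088 = 0.257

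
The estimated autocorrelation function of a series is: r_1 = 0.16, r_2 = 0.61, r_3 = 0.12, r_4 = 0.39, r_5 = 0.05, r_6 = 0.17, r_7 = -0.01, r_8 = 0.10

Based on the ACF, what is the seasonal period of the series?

The largest autocorrelation is r_2 = 0.61, with weaker echoes at lags 4 (0.39) and 6 (0.17); the remaining lags stay at or below 0.16.
The dominant spike at lag 2 indicates a seasonal period of 2.

2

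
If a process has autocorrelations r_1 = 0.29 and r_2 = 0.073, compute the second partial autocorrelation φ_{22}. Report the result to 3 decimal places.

-0.012

φ_{22} = (r_2 − r_1²) / (1 − r_1²)
r_1² = (0.29)² = 0.0841
Numerator = 0.073 − 0.0841 = -0.0111; denominator = 1 − 0.0841 = 0.9159
φ_{22} = -0.0111 / 0.9159 = -0.012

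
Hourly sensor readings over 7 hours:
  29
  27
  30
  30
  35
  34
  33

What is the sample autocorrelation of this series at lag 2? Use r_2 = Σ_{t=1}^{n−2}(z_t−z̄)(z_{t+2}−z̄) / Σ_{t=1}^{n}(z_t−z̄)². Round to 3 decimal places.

Mean z̄ = (29 + 27 + 30 + 30 + 35 + 34 + 33)/7 = 31.1429
Deviations from mean: -2.1429, -4.1429, -1.1429, -1.1429, 3.8571, 2.8571, 1.8571
Σ(z_t−z̄)(z_{t+2}−z̄) = (2.4490) + (4.7347) + (-4.4082) + (-3.2653) + (7.1633) = 6.6735
Denominator Σ(z_t−z̄)² = 50.8571
r_2 = 6.6735 / 50.8571 = 0.131

0.131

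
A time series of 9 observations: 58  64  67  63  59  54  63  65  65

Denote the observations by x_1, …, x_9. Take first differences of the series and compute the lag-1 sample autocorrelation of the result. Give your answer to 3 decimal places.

First differences Δx: 6, 3, -4, -4, -5, 9, 2, 0
Mean of differences = 0.8750
Numerator Σ(Δx_t−Δx̄)(Δx_{t+1}−Δx̄) = 13.3594
Denominator Σ(Δx_t−Δx̄)² = 180.8750
r_1(Δx) = 13.3594 / 180.8750 = 0.074

0.074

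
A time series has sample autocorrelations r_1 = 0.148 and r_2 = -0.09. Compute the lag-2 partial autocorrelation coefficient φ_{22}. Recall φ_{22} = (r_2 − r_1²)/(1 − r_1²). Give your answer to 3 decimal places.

φ_{22} = (r_2 − r_1²) / (1 − r_1²)
r_1² = (0.148)² = 0.021904
Numerator = -0.09 − 0.0219 = -0.1119; denominator = 1 − 0.0219 = 0.9781
φ_{22} = -0.1119 / 0.9781 = -0.114

-0.114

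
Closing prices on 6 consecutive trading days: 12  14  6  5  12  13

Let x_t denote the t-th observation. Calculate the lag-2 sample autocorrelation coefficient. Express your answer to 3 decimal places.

-0.658

Mean x̄ = (12 + 14 + 6 + 5 + 12 + 13)/6 = 10.3333
Σ(x_t−x̄)(x_{t+2}−x̄) = (-7.2222) + (-19.5556) + (-7.2222) + (-14.2222) = -48.2222
Denominator Σ(x_t−x̄)² = 73.3333
r_2 = -48.2222 / 73.3333 = -0.658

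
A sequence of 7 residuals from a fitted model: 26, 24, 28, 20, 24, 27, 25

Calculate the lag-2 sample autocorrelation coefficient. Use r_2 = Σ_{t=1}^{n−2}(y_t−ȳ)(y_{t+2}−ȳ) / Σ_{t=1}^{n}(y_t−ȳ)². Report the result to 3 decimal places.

-0.134

Mean ȳ = (26 + 24 + 28 + 20 + 24 + 27 + 25)/7 = 24.8571
Deviations from mean: 1.1429, -0.8571, 3.1429, -4.8571, -0.8571, 2.1429, 0.1429
Numerator Σ_{t=1}^{5}(y_t−ȳ)(y_{t+2}−ȳ) = -5.4694
Denominator Σ(y_t−ȳ)² = 40.8571
r_2 = -5.4694 / 40.8571 = -0.134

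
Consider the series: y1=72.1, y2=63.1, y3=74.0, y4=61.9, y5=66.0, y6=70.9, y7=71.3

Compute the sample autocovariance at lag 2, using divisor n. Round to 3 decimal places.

Mean ȳ = (72.1 + 63.1 + 74.0 + 61.9 + 66.0 + 70.9 + 71.3)/7 = 68.4714
Deviations: 3.6286, -5.3714, 5.5286, -6.5714, -2.4714, 2.4286, 2.8286
Σ_{t=1}^{5}(y_t−ȳ)(y_{t+2}−ȳ) = 18.7455
γ_2 = 18.7455 / 7 = 2.678

2.678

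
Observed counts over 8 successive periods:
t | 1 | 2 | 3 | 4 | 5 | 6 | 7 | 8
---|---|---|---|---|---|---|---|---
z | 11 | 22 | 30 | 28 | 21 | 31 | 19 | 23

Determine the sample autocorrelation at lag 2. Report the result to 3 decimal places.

Mean z̄ = (11 + 22 + 30 + 28 + 21 + 31 + 19 + 23)/8 = 23.1250
Σ(z_t−z̄)(z_{t+2}−z̄) = (-83.3594) + (-5.4844) + (-14.6094) + (38.3906) + (8.7656) + (-0.9844) = -57.2813
Denominator Σ(z_t−z̄)² = 302.8750
r_2 = -57.2813 / 302.8750 = -0.189

-0.189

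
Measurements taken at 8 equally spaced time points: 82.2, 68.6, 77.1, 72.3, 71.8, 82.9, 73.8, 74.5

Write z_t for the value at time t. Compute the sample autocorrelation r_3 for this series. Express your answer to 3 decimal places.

0.137

Mean z̄ = (82.2 + 68.6 + 77.1 + 72.3 + 71.8 + 82.9 + 73.8 + 74.5)/8 = 75.4000
Σ(z_t−z̄)(z_{t+3}−z̄) = (-21.0800) + (24.4800) + (12.7500) + (4.9600) + (3.2400) = 24.3500
Denominator Σ(z_t−z̄)² = 177.5600
r_3 = 24.3500 / 177.5600 = 0.137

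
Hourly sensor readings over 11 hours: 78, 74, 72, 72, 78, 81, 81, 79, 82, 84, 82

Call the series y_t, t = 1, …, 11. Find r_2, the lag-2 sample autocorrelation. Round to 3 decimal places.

0.249

Mean ȳ = (78 + 74 + 72 + 72 + 78 + 81 + 81 + 79 + 82 + 84 + 82)/11 = 78.4545
Numerator Σ_{t=1}^{9}(y_t−ȳ)(y_{t+2}−ȳ) = 43.0413
Denominator Σ(y_t−ȳ)² = 172.7273
r_2 = 43.0413 / 172.7273 = 0.249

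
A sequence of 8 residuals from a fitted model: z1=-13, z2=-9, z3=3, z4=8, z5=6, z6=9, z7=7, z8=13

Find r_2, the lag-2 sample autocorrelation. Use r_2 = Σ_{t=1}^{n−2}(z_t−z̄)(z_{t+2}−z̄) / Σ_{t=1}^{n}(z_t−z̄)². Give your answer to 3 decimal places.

Mean z̄ = (-13 − 9 + 3 + 8 + 6 + 9 + 7 + 13)/8 = 3.0000
Deviations from mean: -16.0000, -12.0000, 0.0000, 5.0000, 3.0000, 6.0000, 4.0000, 10.0000
Σ(z_t−z̄)(z_{t+2}−z̄) = (0.0000) + (-60.0000) + (0.0000) + (30.0000) + (12.0000) + (60.0000) = 42.0000
Denominator Σ(z_t−z̄)² = 586.0000
r_2 = 42.0000 / 586.0000 = 0.072

0.072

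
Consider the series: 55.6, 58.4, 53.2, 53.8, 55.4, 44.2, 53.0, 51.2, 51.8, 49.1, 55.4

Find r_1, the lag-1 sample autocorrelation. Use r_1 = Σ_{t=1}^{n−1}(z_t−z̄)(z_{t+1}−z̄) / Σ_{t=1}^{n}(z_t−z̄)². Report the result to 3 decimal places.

Mean z̄ = (55.6 + 58.4 + 53.2 + 53.8 + 55.4 + 44.2 + 53.0 + 51.2 + 51.8 + 49.1 + 55.4)/11 = 52.8273
Numerator Σ_{t=1}^{10}(z_t−z̄)(z_{t+1}−z̄) = -7.6617
Denominator Σ(z_t−z̄)² = 145.1218
r_1 = -7.6617 / 145.1218 = -0.053

-0.053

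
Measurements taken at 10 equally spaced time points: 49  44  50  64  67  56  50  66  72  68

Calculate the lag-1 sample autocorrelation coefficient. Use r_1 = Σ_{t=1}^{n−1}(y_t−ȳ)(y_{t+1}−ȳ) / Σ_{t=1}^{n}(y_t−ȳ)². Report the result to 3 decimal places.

0.483

Mean ȳ = (49 + 44 + 50 + 64 + 67 + 56 + 50 + 66 + 72 + 68)/10 = 58.6000
Numerator Σ_{t=1}^{9}(y_t−ȳ)(y_{t+1}−ȳ) = 426.6400
Denominator Σ(y_t−ȳ)² = 882.4000
r_1 = 426.6400 / 882.4000 = 0.483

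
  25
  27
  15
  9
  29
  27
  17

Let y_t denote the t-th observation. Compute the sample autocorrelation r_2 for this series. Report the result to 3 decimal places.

-0.706

Mean ȳ = (25 + 27 + 15 + 9 + 29 + 27 + 17)/7 = 21.2857
Deviations from mean: 3.7143, 5.7143, -6.2857, -12.2857, 7.7143, 5.7143, -4.2857
Σ(y_t−ȳ)(y_{t+2}−ȳ) = (-23.3469) + (-70.2041) + (-48.4898) + (-70.2041) + (-33.0612) = -245.3061
Denominator Σ(y_t−ȳ)² = 347.4286
r_2 = -245.3061 / 347.4286 = -0.706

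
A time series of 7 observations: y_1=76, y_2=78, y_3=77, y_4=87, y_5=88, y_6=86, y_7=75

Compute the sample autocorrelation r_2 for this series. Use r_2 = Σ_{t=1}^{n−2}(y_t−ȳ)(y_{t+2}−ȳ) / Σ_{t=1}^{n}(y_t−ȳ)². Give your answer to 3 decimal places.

Mean ȳ = (76 + 78 + 77 + 87 + 88 + 86 + 75)/7 = 81.0000
Deviations from mean: -5.0000, -3.0000, -4.0000, 6.0000, 7.0000, 5.0000, -6.0000
Numerator Σ_{t=1}^{5}(y_t−ȳ)(y_{t+2}−ȳ) = -38.0000
Denominator Σ(y_t−ȳ)² = 196.0000
r_2 = -38.0000 / 196.0000 = -0.194

-0.194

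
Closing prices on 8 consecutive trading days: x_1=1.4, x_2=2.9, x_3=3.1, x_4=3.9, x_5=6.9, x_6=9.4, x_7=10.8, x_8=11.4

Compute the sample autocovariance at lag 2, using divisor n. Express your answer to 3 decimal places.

4.105

Mean x̄ = (1.4 + 2.9 + 3.1 + 3.9 + 6.9 + 9.4 + 10.8 + 11.4)/8 = 6.2250
Deviations: -4.8250, -3.3250, -3.1250, -2.3250, 0.6750, 3.1750, 4.5750, 5.1750
Σ_{t=1}^{6}(x_t−x̄)(x_{t+2}−x̄) = 32.8363
γ_2 = 32.8363 / 8 = 4.105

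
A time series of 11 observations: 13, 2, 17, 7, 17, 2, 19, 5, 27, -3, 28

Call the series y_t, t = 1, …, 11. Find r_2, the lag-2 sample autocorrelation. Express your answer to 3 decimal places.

0.633

Mean ȳ = (13 + 2 + 17 + 7 + 17 + 2 + 19 + 5 + 27 − 3 + 28)/11 = 12.1818
Numerator Σ_{t=1}^{9}(y_t−ȳ)(y_{t+2}−ȳ) = 683.1157
Denominator Σ(y_t−ȳ)² = 1079.6364
r_2 = 683.1157 / 1079.6364 = 0.633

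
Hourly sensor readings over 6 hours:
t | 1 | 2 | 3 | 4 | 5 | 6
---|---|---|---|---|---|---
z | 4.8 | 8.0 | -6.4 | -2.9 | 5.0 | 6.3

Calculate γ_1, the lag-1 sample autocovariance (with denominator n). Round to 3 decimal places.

1.258

Mean z̄ = (4.8 + 8.0 − 6.4 − 2.9 + 5.0 + 6.3)/6 = 2.4667
Deviations: 2.3333, 5.5333, -8.8667, -5.3667, 2.5333, 3.8333
Σ_{t=1}^{5}(z_t−z̄)(z_{t+1}−z̄) = 7.5489
γ_1 = 7.5489 / 6 = 1.258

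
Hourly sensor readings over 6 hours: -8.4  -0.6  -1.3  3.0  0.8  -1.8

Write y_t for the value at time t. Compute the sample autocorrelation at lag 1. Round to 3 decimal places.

0.049

Mean ȳ = (-8.4 − 0.6 − 1.3 + 3.0 + 0.8 − 1.8)/6 = -1.3833
Deviations from mean: -7.0167, 0.7833, 0.0833, 4.3833, 2.1833, -0.4167
Σ(y_t−ȳ)(y_{t+1}−ȳ) = (-5.4964) + (0.0653) + (0.3653) + (9.5703) + (-0.9097) = 3.5947
Denominator Σ(y_t−ȳ)² = 74.0083
r_1 = 3.5947 / 74.0083 = 0.049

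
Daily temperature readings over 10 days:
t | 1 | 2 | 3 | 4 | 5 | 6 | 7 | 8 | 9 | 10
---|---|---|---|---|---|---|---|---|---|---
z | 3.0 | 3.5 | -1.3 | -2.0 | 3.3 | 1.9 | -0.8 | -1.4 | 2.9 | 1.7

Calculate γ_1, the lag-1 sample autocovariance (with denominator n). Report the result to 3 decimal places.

Mean z̄ = (3.0 + 3.5 − 1.3 − 2.0 + 3.3 + 1.9 − 0.8 − 1.4 + 2.9 + 1.7)/10 = 1.0800
Σ_{t=1}^{9}(z_t−z̄)(z_{t+1}−z̄) = 0.9356
γ_1 = 0.9356 / 10 = 0.094

0.094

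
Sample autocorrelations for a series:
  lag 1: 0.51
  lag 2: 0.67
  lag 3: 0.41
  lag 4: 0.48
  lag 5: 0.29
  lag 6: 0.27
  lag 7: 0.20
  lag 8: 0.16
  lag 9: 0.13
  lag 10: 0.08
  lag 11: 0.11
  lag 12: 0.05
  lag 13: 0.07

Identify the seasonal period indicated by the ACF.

The largest autocorrelation is r_2 = 0.67; the remaining lags stay at or below 0.51.
The dominant spike at lag 2 indicates a seasonal period of 2.

2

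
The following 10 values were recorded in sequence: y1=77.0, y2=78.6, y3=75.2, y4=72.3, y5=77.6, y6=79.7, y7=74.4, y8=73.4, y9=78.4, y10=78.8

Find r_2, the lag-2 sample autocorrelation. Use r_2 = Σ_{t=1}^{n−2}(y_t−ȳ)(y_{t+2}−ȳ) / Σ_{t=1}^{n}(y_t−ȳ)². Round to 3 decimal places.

-0.813

Mean ȳ = (77.0 + 78.6 + 75.2 + 72.3 + 77.6 + 79.7 + 74.4 + 73.4 + 78.4 + 78.8)/10 = 76.5400
Numerator Σ_{t=1}^{8}(y_t−ȳ)(y_{t+2}−ȳ) = -47.4372
Denominator Σ(y_t−ȳ)² = 58.3440
r_2 = -47.4372 / 58.3440 = -0.813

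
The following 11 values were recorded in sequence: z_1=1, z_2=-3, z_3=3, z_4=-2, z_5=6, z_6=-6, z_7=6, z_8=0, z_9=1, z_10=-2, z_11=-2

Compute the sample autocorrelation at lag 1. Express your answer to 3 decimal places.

Mean z̄ = (1 − 3 + 3 − 2 + 6 − 6 + 6 + 0 + 1 − 2 − 2)/11 = 0.1818
Numerator Σ_{t=1}^{10}(z_t−z̄)(z_{t+1}−z̄) = -100.5785
Denominator Σ(z_t−z̄)² = 139.6364
r_1 = -100.5785 / 139.6364 = -0.720

-0.720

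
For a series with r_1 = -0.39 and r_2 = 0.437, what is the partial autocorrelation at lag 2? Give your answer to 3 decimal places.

φ_{22} = (r_2 − r_1²) / (1 − r_1²)
r_1² = (-0.39)² = 0.1521
Numerator = 0.437 − 0.1521 = 0.2849; denominator = 1 − 0.1521 = 0.8479
φ_{22} = 0.2849 / 0.8479 = 0.336

0.336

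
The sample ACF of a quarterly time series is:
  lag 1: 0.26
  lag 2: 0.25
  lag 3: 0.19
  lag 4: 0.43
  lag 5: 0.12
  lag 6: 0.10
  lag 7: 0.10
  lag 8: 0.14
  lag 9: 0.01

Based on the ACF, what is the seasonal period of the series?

4

The largest autocorrelation is r_4 = 0.43; the remaining lags stay at or below 0.26. The elevated value at lag 1 (0.26), dropping to 0.25 at lag 2, reflects decaying short-term dependence rather than seasonality.
The dominant spike at lag 4 indicates a seasonal period of 4.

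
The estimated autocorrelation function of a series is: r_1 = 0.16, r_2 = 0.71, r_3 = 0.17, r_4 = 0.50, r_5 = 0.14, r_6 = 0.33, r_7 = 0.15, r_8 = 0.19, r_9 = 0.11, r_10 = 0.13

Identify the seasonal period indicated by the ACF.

2

The largest autocorrelation is r_2 = 0.71, with weaker echoes at lags 4 (0.50), 6 (0.33) and 8 (0.19); the remaining lags stay at or below 0.17.
The dominant spike at lag 2 indicates a seasonal period of 2.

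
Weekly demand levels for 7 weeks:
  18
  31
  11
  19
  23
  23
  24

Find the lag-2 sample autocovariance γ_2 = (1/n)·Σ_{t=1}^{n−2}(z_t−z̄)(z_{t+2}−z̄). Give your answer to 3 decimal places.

-0.758

Mean z̄ = (18 + 31 + 11 + 19 + 23 + 23 + 24)/7 = 21.2857
Σ_{t=1}^{5}(z_t−z̄)(z_{t+2}−z̄) = -5.3061
γ_2 = -5.3061 / 7 = -0.758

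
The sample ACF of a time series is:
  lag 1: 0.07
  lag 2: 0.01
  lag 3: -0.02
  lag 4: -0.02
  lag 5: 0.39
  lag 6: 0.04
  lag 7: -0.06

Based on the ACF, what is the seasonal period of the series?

The largest autocorrelation is r_5 = 0.39; the remaining lags stay at or below 0.07.
The dominant spike at lag 5 indicates a seasonal period of 5.

5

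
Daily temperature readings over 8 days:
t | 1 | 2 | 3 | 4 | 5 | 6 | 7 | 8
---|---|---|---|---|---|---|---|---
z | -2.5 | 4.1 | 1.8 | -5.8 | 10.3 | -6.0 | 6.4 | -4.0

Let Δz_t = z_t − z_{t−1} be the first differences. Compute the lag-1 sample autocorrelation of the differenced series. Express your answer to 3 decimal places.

First differences Δz: 6.6, -2.3, -7.6, 16.1, -16.3, 12.4, -10.4
Mean of differences = -0.2143
Numerator Σ(Δz_t−Δz̄)(Δz_{t+1}−Δz̄) = -713.1231
Denominator Σ(Δz_t−Δz̄)² = 893.1086
r_1(Δz) = -713.1231 / 893.1086 = -0.798

-0.798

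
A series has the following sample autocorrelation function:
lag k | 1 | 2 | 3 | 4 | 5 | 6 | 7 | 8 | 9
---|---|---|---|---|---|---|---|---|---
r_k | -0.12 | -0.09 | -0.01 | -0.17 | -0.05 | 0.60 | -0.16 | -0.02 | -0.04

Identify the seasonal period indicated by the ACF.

The largest autocorrelation is r_6 = 0.60; the remaining lags stay at or below -0.01.
The dominant spike at lag 6 indicates a seasonal period of 6.

6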